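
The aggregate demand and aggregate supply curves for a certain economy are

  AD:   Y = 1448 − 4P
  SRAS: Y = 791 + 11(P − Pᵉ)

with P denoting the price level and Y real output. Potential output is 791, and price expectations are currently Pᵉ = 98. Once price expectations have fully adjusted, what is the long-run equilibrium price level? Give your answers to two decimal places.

Long-run P = 164.25

Short run: with Pᵉ = 98, SRAS is Y = 11P − 287. Setting AD = SRAS gives 1735 = 15P, so P = 115.67 and Y = 1448 − 4P = 985.33.
Output 985.33 is above potential 791, so over time expected prices rise and SRAS shifts left until Y returns to 791.
Long run: Y = 791 on the AD curve gives 791 = 1448 − 4P, so P = 164.25.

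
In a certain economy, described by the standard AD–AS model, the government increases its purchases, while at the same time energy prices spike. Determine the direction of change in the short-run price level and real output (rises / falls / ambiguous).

Price level: rises; output: ambiguous

The first event is a positive demand shock: AD shifts right, which by itself pushes P up and Y up.
The second is an adverse supply shock: SRAS shifts left, which by itself pushes P up and Y down.
Both shocks push P up, so P rises. The two shocks push Y in opposite directions, so the effect on Y is ambiguous.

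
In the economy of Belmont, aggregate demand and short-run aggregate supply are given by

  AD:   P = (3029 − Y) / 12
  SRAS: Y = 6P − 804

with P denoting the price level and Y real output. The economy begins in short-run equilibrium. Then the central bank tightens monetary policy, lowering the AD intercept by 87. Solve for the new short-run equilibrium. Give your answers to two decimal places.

This is a negative demand shock: AD shifts left.
New AD: Y = 2942 − 12P.
Set AD = SRAS: 2942 − 12P = 6P − 804, so 3746 = 18P and P = 208.11.
Substituting into AD, Y = 444.67.

P = 208.11, Y = 444.67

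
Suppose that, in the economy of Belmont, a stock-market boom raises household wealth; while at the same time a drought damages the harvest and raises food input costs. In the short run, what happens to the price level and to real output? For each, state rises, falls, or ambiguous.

Price level: rises; output: ambiguous

The first event is a positive demand shock: AD shifts right, which by itself pushes P up and Y up.
The second is an adverse supply shock: SRAS shifts left, which by itself pushes P up and Y down.
Both shocks push P up, so P rises. The two shocks push Y in opposite directions, so the effect on Y is ambiguous.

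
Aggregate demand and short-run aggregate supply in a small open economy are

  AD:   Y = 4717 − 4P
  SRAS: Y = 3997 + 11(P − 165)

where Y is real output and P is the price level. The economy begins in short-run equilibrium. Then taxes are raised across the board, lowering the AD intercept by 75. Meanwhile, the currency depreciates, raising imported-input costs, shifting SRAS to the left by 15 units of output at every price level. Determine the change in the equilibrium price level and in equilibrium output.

After both shocks: AD is Y = 4642 − 4P and SRAS is Y = 2167 + 11P.
Setting them equal: 2475 = 15P, so P = 165.
Y = 4642 − 4·165 = 3982.
Initially P = 169, Y = 4041, so ΔP = -4 and ΔY = -59.

ΔP = -4, ΔY = -59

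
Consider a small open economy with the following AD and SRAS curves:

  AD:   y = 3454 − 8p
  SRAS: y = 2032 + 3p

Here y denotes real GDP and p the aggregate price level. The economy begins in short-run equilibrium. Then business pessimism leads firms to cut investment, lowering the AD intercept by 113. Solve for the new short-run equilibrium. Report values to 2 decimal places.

This is a negative demand shock: AD shifts left.
New AD: y = 3341 − 8p.
Set AD = SRAS: 3341 − 8p = 2032 + 3p, so 1309 = 11p and p = 119.00.
Substituting into AD, y = 2389.00.

p = 119.00, y = 2389.00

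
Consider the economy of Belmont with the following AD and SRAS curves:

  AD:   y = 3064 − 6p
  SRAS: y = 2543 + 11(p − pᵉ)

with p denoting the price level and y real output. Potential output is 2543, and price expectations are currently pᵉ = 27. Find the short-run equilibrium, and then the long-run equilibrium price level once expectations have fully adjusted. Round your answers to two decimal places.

Short run: p = 48.12, y = 2775.29. Long run: p = 86.83.

Short run: with pᵉ = 27, SRAS is y = 2246 + 11p. Setting AD = SRAS gives 818 = 17p, so p = 48.12 and y = 3064 − 6p = 2775.29.
Output 2775.29 is above potential 2543, so over time expected prices rise and SRAS shifts left until y returns to 2543.
Long run: y = 2543 on the AD curve gives 2543 = 3064 − 6p, so p = 86.83.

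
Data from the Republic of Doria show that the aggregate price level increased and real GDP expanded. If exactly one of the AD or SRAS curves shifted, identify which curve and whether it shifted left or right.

AD shifted right

P rose and Y rose. An AD shift moves P and Y in the same direction; an SRAS shift moves them in opposite directions.
Here P and Y moved in the same direction, so the AD curve shifted.
Since Y rose, AD shifted right.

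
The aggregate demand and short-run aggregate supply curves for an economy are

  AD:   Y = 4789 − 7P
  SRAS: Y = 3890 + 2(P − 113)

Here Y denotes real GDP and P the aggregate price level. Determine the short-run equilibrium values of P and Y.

P = 125, Y = 3914

Write SRAS as Y = 3890 + 2P − 226 = 3664 + 2P.
Set AD = SRAS: 4789 − 7P = 3664 + 2P, so 1125 = 9P and P = 125.
Then Y = 4789 − 7·125 = 3914.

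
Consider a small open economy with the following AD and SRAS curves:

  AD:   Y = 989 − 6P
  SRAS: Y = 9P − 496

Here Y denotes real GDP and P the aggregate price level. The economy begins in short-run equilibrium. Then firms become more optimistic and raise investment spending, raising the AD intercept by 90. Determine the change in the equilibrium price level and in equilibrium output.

This is a positive demand shock: AD shifts right.
New AD: Y = 1079 − 6P.
Set AD = SRAS: 1079 − 6P = 9P − 496, so 1575 = 15P and P = 105.
Y = 1079 − 6·105 = 449.
Initially P = 99, Y = 395, so ΔP = +6 and ΔY = +54.

ΔP = +6, ΔY = +54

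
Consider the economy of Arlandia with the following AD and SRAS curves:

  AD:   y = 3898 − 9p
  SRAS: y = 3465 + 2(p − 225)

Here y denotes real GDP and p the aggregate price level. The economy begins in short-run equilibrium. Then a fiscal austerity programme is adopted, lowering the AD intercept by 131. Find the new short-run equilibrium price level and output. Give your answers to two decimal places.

This is a negative demand shock: AD shifts left.
New AD: y = 3767 − 9p.
SRAS can be written y = 3015 + 2p.
Set AD = SRAS: 3767 − 9p = 3015 + 2p, so 752 = 11p and p = 68.36.
Substituting into AD, y = 3151.73.

p = 68.36, y = 3151.73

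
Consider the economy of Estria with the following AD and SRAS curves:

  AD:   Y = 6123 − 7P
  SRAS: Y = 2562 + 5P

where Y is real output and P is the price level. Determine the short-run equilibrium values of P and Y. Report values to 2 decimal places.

P = 296.75, Y = 4045.75

Set AD = SRAS: 6123 − 7P = 2562 + 5P, so 3561 = 12P and P = 296.75.
Substituting into AD, Y = 6123 − 7P = 4045.75.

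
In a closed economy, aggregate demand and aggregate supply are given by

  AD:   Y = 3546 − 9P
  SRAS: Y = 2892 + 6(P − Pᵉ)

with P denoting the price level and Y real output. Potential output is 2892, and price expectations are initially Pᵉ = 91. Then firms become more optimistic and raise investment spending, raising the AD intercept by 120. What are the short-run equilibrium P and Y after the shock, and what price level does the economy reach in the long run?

Short run: P = 88, Y = 2874. Long run: P = 86.

AD shifts right: new AD is Y = 3666 − 9P. With Pᵉ = 91, SRAS is Y = 2346 + 6P.
Short run: 3666 − 9P = 2346 + 6P gives 1320 = 15P, so P = 88 and Y = 3666 − 9·88 = 2874.
Y = 2874 is below potential 2892; expectations adjust and SRAS shifts right until Y = 2892.
Long run: on the new AD curve, 2892 = 3666 − 9P gives P = 86.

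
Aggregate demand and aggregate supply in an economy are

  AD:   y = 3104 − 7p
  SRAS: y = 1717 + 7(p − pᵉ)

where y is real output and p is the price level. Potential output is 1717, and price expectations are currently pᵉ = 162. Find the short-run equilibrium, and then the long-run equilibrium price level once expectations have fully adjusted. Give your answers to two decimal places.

Short run: p = 180.07, y = 1843.50. Long run: p = 198.14.

Short run: with pᵉ = 162, SRAS is y = 583 + 7p. Setting AD = SRAS gives 2521 = 14p, so p = 180.07 and y = 3104 − 7p = 1843.50.
Output 1843.50 is above potential 1717, so over time expected prices rise and SRAS shifts left until y returns to 1717.
Long run: y = 1717 on the AD curve gives 1717 = 3104 − 7p, so p = 198.14.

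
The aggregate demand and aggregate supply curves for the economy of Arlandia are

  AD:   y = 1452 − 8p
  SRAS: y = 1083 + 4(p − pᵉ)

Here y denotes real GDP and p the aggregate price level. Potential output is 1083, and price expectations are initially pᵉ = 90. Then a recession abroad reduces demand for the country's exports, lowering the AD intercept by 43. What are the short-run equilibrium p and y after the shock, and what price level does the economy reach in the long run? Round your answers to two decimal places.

Short run: p = 57.17, y = 951.67. Long run: p = 40.75.

AD shifts left: new AD is y = 1409 − 8p. With pᵉ = 90, SRAS is y = 723 + 4p.
Short run: 1409 − 8p = 723 + 4p gives 686 = 12p, so p = 57.17 and y = 1409 − 8p = 951.67.
y = 951.67 is below potential 1083; expectations adjust and SRAS shifts right until y = 1083.
Long run: on the new AD curve, 1083 = 1409 − 8p gives p = 40.75.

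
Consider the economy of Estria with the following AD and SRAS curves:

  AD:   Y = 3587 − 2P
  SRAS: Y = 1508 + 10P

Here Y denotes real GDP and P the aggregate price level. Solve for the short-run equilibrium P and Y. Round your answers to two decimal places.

P = 173.25, Y = 3240.50

Set AD = SRAS: 3587 − 2P = 1508 + 10P, so 2079 = 12P and P = 173.25.
Substituting into AD, Y = 3587 − 2P = 3240.50.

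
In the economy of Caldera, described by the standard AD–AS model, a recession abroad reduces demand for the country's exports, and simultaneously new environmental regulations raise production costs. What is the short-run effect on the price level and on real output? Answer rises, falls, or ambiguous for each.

Price level: ambiguous; output: falls

The first event is a negative demand shock: AD shifts left, which by itself pushes P down and Y down.
The second is an adverse supply shock: SRAS shifts left, which by itself pushes P up and Y down.
The two shocks push P in opposite directions, so the effect on P is ambiguous. Both shocks push Y down, so Y falls.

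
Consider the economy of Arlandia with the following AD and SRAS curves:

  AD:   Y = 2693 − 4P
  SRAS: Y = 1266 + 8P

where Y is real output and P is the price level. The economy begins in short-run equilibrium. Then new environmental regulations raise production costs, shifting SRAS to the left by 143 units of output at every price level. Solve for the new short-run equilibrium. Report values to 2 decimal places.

This is a negative supply shock: SRAS shifts left.
New SRAS: Y = 1123 + 8P.
Set AD = SRAS: 2693 − 4P = 1123 + 8P, so 1570 = 12P and P = 130.83.
Substituting into AD, Y = 2169.67.

P = 130.83, Y = 2169.67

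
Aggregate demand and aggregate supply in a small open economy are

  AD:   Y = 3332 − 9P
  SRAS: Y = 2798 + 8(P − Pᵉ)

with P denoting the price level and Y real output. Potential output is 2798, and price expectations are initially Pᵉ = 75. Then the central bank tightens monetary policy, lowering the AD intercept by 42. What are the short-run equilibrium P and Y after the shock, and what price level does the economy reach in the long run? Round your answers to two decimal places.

AD shifts left: new AD is Y = 3290 − 9P. With Pᵉ = 75, SRAS is Y = 2198 + 8P.
Short run: 3290 − 9P = 2198 + 8P gives 1092 = 17P, so P = 64.24 and Y = 3290 − 9P = 2711.88.
Y = 2711.88 is below potential 2798; expectations adjust and SRAS shifts right until Y = 2798.
Long run: on the new AD curve, 2798 = 3290 − 9P gives P = 54.67.

Short run: P = 64.24, Y = 2711.88. Long run: P = 54.67.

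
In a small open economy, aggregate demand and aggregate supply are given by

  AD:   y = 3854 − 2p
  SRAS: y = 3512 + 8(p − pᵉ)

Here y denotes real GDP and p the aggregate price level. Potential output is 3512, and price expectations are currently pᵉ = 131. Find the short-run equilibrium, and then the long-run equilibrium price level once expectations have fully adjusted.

Short run: with pᵉ = 131, SRAS is y = 2464 + 8p. Setting AD = SRAS gives 1390 = 10p, so p = 139 and y = 3854 − 2·139 = 3576.
Output 3576 is above potential 3512, so over time expected prices rise and SRAS shifts left until y returns to 3512.
Long run: y = 3512 on the AD curve gives 3512 = 3854 − 2p, so p = 171.

Short run: p = 139, y = 3576. Long run: p = 171.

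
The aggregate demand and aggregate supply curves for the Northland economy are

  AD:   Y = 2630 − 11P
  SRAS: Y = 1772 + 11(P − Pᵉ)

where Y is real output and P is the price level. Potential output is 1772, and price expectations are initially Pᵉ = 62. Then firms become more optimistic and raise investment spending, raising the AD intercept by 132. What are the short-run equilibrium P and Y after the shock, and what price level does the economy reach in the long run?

AD shifts right: new AD is Y = 2762 − 11P. With Pᵉ = 62, SRAS is Y = 1090 + 11P.
Short run: 2762 − 11P = 1090 + 11P gives 1672 = 22P, so P = 76 and Y = 2762 − 11·76 = 1926.
Y = 1926 is above potential 1772; expectations adjust and SRAS shifts left until Y = 1772.
Long run: on the new AD curve, 1772 = 2762 − 11P gives P = 90.

Short run: P = 76, Y = 1926. Long run: P = 90.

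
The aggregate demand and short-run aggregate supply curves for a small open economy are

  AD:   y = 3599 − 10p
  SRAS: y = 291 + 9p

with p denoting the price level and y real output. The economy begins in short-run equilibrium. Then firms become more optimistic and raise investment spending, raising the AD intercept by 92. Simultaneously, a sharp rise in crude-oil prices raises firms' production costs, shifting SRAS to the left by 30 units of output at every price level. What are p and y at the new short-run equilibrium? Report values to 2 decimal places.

p = 180.53, y = 1885.74

After both shocks: AD is y = 3691 − 10p and SRAS is y = 261 + 9p.
Setting them equal: 3430 = 19p, so p = 180.53.
Substituting into AD, y = 1885.74.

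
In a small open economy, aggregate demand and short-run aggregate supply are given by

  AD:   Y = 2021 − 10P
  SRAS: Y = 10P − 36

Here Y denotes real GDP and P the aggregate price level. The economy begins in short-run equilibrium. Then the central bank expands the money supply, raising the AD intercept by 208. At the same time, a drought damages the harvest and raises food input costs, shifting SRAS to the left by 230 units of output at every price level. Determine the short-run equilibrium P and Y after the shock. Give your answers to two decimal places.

After both shocks: AD is Y = 2229 − 10P and SRAS is Y = 10P − 266.
Setting them equal: 2495 = 20P, so P = 124.75.
Substituting into AD, Y = 981.50.

P = 124.75, Y = 981.50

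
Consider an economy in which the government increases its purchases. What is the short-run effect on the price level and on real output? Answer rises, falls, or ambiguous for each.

Price level: rises; output: rises

This is a positive demand shock: AD shifts right.
Moving along the upward-sloping SRAS curve, P rises and Y rises.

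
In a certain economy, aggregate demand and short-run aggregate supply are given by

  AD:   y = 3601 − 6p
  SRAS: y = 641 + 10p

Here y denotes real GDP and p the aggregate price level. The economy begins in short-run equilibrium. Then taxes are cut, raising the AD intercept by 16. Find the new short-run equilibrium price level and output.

p = 186, y = 2501

This is a positive demand shock: AD shifts right.
New AD: y = 3617 − 6p.
Set AD = SRAS: 3617 − 6p = 641 + 10p, so 2976 = 16p and p = 186.
y = 3617 − 6·186 = 2501.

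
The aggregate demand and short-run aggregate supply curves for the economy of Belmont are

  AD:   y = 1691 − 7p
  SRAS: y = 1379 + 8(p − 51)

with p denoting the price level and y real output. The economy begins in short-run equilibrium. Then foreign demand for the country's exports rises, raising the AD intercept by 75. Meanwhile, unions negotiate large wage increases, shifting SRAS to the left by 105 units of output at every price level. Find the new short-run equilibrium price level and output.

p = 60, y = 1346

After both shocks: AD is y = 1766 − 7p and SRAS is y = 866 + 8p.
Setting them equal: 900 = 15p, so p = 60.
y = 1766 − 7·60 = 1346.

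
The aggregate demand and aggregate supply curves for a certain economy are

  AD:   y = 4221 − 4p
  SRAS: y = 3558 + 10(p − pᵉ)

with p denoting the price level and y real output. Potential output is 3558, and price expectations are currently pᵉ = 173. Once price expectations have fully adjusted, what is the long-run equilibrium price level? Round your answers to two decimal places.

Short run: with pᵉ = 173, SRAS is y = 1828 + 10p. Setting AD = SRAS gives 2393 = 14p, so p = 170.93 and y = 4221 − 4p = 3537.29.
Output 3537.29 is below potential 3558, so over time expected prices fall and SRAS shifts right until y returns to 3558.
Long run: y = 3558 on the AD curve gives 3558 = 4221 − 4p, so p = 165.75.

Long-run p = 165.75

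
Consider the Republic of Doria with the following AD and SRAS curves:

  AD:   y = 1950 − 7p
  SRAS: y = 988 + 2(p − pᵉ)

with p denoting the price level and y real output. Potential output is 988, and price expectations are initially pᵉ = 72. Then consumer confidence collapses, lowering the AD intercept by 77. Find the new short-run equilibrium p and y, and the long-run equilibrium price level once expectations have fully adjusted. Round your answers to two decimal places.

Short run: p = 114.33, y = 1072.67. Long run: p = 126.43.

AD shifts left: new AD is y = 1873 − 7p. With pᵉ = 72, SRAS is y = 844 + 2p.
Short run: 1873 − 7p = 844 + 2p gives 1029 = 9p, so p = 114.33 and y = 1873 − 7p = 1072.67.
y = 1072.67 is above potential 988; expectations adjust and SRAS shifts left until y = 988.
Long run: on the new AD curve, 988 = 1873 − 7p gives p = 126.43.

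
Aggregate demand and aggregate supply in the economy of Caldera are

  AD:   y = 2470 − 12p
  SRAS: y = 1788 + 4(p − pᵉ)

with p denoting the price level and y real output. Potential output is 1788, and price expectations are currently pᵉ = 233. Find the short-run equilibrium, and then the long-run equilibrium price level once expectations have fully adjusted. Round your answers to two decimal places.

Short run: with pᵉ = 233, SRAS is y = 856 + 4p. Setting AD = SRAS gives 1614 = 16p, so p = 100.88 and y = 2470 − 12p = 1259.50.
Output 1259.50 is below potential 1788, so over time expected prices fall and SRAS shifts right until y returns to 1788.
Long run: y = 1788 on the AD curve gives 1788 = 2470 − 12p, so p = 56.83.

Short run: p = 100.88, y = 1259.50. Long run: p = 56.83.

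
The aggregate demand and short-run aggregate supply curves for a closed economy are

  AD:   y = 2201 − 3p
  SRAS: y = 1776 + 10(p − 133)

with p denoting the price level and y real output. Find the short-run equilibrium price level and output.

Write SRAS as y = 1776 + 10p − 1330 = 446 + 10p.
Set AD = SRAS: 2201 − 3p = 446 + 10p, so 1755 = 13p and p = 135.
Then y = 2201 − 3·135 = 1796.

p = 135, y = 1796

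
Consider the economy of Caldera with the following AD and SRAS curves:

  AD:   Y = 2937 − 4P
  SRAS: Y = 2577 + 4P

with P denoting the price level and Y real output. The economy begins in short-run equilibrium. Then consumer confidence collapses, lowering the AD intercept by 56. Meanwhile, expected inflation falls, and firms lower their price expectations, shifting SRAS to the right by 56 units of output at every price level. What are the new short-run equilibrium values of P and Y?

P = 31, Y = 2757

After both shocks: AD is Y = 2881 − 4P and SRAS is Y = 2633 + 4P.
Setting them equal: 248 = 8P, so P = 31.
Y = 2881 − 4·31 = 2757.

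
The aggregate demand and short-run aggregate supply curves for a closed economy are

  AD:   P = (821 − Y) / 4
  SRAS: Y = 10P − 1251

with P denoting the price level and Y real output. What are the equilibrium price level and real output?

P = 148, Y = 229

Rearrange AD to Y = 821 − 4P.
Set AD = SRAS: 821 − 4P = 10P − 1251, so 2072 = 14P and P = 148.
Then Y = 821 − 4·148 = 229.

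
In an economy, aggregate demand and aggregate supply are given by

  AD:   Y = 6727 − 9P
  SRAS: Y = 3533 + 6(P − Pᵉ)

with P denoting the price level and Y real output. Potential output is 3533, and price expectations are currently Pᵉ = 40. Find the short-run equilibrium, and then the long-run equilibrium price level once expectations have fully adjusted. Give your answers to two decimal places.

Short run: P = 228.93, Y = 4666.60. Long run: P = 354.89.

Short run: with Pᵉ = 40, SRAS is Y = 3293 + 6P. Setting AD = SRAS gives 3434 = 15P, so P = 228.93 and Y = 6727 − 9P = 4666.60.
Output 4666.60 is above potential 3533, so over time expected prices rise and SRAS shifts left until Y returns to 3533.
Long run: Y = 3533 on the AD curve gives 3533 = 6727 − 9P, so P = 354.89.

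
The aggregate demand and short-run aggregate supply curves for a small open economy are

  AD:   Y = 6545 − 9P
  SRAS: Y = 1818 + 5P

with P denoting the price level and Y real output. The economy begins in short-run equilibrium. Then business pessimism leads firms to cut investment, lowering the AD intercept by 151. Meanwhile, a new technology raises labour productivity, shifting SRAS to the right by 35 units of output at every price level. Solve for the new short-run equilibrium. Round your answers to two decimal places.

After both shocks: AD is Y = 6394 − 9P and SRAS is Y = 1853 + 5P.
Setting them equal: 4541 = 14P, so P = 324.36.
Substituting into AD, Y = 3474.79.

P = 324.36, Y = 3474.79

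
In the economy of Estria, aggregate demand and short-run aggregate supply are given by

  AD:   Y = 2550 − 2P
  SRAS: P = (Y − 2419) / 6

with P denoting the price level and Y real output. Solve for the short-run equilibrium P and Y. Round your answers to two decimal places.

Rearrange SRAS to Y = 2419 + 6P.
Set AD = SRAS: 2550 − 2P = 2419 + 6P, so 131 = 8P and P = 16.38.
Substituting into AD, Y = 2550 − 2P = 2517.25.

P = 16.38, Y = 2517.25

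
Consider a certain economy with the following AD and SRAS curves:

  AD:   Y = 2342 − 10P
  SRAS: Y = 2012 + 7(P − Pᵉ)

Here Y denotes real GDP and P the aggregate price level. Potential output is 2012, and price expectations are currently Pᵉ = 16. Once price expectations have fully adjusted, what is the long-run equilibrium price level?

Short run: with Pᵉ = 16, SRAS is Y = 1900 + 7P. Setting AD = SRAS gives 442 = 17P, so P = 26 and Y = 2342 − 10·26 = 2082.
Output 2082 is above potential 2012, so over time expected prices rise and SRAS shifts left until Y returns to 2012.
Long run: Y = 2012 on the AD curve gives 2012 = 2342 − 10P, so P = 33.

Long-run P = 33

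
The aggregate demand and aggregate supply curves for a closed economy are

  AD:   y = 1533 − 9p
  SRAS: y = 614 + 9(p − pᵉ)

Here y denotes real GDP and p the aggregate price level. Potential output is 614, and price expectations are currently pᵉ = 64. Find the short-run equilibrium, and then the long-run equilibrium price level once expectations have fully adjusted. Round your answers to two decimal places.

Short run: with pᵉ = 64, SRAS is y = 38 + 9p. Setting AD = SRAS gives 1495 = 18p, so p = 83.06 and y = 1533 − 9p = 785.50.
Output 785.50 is above potential 614, so over time expected prices rise and SRAS shifts left until y returns to 614.
Long run: y = 614 on the AD curve gives 614 = 1533 − 9p, so p = 102.11.

Short run: p = 83.06, y = 785.50. Long run: p = 102.11.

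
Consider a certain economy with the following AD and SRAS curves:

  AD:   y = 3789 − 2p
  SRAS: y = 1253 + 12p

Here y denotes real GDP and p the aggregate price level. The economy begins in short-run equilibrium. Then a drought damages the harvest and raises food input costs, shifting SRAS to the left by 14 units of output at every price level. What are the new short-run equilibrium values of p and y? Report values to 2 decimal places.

This is a negative supply shock: SRAS shifts left.
New SRAS: y = 1239 + 12p.
Set AD = SRAS: 3789 − 2p = 1239 + 12p, so 2550 = 14p and p = 182.14.
Substituting into AD, y = 3424.71.

p = 182.14, y = 3424.71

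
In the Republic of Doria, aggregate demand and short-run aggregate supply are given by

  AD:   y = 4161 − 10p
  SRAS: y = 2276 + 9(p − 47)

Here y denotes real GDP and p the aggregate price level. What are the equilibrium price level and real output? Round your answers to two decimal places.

Write SRAS as y = 2276 + 9p − 423 = 1853 + 9p.
Set AD = SRAS: 4161 − 10p = 1853 + 9p, so 2308 = 19p and p = 121.47.
Substituting into AD, y = 4161 − 10p = 2946.26.

p = 121.47, y = 2946.26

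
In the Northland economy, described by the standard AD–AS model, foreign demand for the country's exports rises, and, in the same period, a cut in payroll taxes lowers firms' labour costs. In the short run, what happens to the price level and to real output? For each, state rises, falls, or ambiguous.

Price level: ambiguous; output: rises

The first event is a positive demand shock: AD shifts right, which by itself pushes P up and Y up.
The second is a favourable supply shock: SRAS shifts right, which by itself pushes P down and Y up.
The two shocks push P in opposite directions, so the effect on P is ambiguous. Both shocks push Y up, so Y rises.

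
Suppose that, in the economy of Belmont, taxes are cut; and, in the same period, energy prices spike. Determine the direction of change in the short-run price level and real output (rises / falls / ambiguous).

Price level: rises; output: ambiguous

The first event is a positive demand shock: AD shifts right, which by itself pushes P up and Y up.
The second is an adverse supply shock: SRAS shifts left, which by itself pushes P up and Y down.
Both shocks push P up, so P rises. The two shocks push Y in opposite directions, so the effect on Y is ambiguous.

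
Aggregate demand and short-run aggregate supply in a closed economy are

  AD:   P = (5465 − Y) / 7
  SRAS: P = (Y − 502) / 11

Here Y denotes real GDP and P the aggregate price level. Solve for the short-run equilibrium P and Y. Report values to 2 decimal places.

P = 275.72, Y = 3534.94

Rearrange AD to Y = 5465 − 7P.
Rearrange SRAS to Y = 502 + 11P.
Set AD = SRAS: 5465 − 7P = 502 + 11P, so 4963 = 18P and P = 275.72.
Substituting into AD, Y = 5465 − 7P = 3534.94.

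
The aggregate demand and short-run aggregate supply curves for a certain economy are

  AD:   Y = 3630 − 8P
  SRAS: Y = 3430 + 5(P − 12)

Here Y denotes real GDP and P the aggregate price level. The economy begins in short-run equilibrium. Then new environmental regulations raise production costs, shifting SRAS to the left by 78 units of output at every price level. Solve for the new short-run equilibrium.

P = 26, Y = 3422

This is a negative supply shock: SRAS shifts left.
New SRAS: Y = 3292 + 5P.
Set AD = SRAS: 3630 − 8P = 3292 + 5P, so 338 = 13P and P = 26.
Y = 3630 − 8·26 = 3422.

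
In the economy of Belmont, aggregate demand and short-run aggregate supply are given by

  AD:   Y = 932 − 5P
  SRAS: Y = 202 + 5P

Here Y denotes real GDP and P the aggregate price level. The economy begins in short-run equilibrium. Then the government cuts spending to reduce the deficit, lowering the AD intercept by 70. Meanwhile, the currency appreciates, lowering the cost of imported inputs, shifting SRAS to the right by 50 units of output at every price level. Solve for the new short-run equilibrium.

P = 61, Y = 557

After both shocks: AD is Y = 862 − 5P and SRAS is Y = 252 + 5P.
Setting them equal: 610 = 10P, so P = 61.
Y = 862 − 5·61 = 557.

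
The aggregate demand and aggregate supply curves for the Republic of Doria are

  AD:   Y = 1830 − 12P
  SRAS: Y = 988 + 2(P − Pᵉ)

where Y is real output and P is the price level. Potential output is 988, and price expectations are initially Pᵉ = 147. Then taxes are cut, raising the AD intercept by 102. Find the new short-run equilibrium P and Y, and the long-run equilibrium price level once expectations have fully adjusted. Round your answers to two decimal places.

Short run: P = 88.43, Y = 870.86. Long run: P = 78.67.

AD shifts right: new AD is Y = 1932 − 12P. With Pᵉ = 147, SRAS is Y = 694 + 2P.
Short run: 1932 − 12P = 694 + 2P gives 1238 = 14P, so P = 88.43 and Y = 1932 − 12P = 870.86.
Y = 870.86 is below potential 988; expectations adjust and SRAS shifts right until Y = 988.
Long run: on the new AD curve, 988 = 1932 − 12P gives P = 78.67.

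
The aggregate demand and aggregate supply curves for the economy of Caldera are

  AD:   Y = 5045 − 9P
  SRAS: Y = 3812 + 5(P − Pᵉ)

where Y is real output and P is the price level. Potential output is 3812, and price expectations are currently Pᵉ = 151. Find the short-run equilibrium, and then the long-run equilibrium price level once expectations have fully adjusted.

Short run: with Pᵉ = 151, SRAS is Y = 3057 + 5P. Setting AD = SRAS gives 1988 = 14P, so P = 142 and Y = 5045 − 9·142 = 3767.
Output 3767 is below potential 3812, so over time expected prices fall and SRAS shifts right until Y returns to 3812.
Long run: Y = 3812 on the AD curve gives 3812 = 5045 − 9P, so P = 137.

Short run: P = 142, Y = 3767. Long run: P = 137.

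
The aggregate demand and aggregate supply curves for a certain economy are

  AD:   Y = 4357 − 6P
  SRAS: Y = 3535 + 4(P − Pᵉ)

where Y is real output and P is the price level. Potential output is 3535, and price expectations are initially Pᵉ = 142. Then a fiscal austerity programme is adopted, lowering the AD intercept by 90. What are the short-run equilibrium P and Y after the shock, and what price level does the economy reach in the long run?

AD shifts left: new AD is Y = 4267 − 6P. With Pᵉ = 142, SRAS is Y = 2967 + 4P.
Short run: 4267 − 6P = 2967 + 4P gives 1300 = 10P, so P = 130 and Y = 4267 − 6·130 = 3487.
Y = 3487 is below potential 3535; expectations adjust and SRAS shifts right until Y = 3535.
Long run: on the new AD curve, 3535 = 4267 − 6P gives P = 122.

Short run: P = 130, Y = 3487. Long run: P = 122.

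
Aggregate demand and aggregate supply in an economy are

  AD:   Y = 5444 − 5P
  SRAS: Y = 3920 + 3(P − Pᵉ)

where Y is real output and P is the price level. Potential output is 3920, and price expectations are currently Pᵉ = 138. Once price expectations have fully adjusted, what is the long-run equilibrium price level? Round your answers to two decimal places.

Short run: with Pᵉ = 138, SRAS is Y = 3506 + 3P. Setting AD = SRAS gives 1938 = 8P, so P = 242.25 and Y = 5444 − 5P = 4232.75.
Output 4232.75 is above potential 3920, so over time expected prices rise and SRAS shifts left until Y returns to 3920.
Long run: Y = 3920 on the AD curve gives 3920 = 5444 − 5P, so P = 304.80.

Long-run P = 304.80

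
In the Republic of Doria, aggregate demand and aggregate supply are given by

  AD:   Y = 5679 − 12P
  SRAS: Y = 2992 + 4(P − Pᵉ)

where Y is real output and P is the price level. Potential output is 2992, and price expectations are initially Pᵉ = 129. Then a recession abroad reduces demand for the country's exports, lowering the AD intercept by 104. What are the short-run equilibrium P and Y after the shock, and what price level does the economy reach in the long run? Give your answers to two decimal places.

AD shifts left: new AD is Y = 5575 − 12P. With Pᵉ = 129, SRAS is Y = 2476 + 4P.
Short run: 5575 − 12P = 2476 + 4P gives 3099 = 16P, so P = 193.69 and Y = 5575 − 12P = 3250.75.
Y = 3250.75 is above potential 2992; expectations adjust and SRAS shifts left until Y = 2992.
Long run: on the new AD curve, 2992 = 5575 − 12P gives P = 215.25.

Short run: P = 193.69, Y = 3250.75. Long run: P = 215.25.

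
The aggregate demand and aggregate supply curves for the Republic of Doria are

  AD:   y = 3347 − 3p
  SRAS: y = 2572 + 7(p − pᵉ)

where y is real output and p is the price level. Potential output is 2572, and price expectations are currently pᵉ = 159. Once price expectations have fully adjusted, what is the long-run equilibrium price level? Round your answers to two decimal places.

Short run: with pᵉ = 159, SRAS is y = 1459 + 7p. Setting AD = SRAS gives 1888 = 10p, so p = 188.80 and y = 3347 − 3p = 2780.60.
Output 2780.60 is above potential 2572, so over time expected prices rise and SRAS shifts left until y returns to 2572.
Long run: y = 2572 on the AD curve gives 2572 = 3347 − 3p, so p = 258.33.

Long-run p = 258.33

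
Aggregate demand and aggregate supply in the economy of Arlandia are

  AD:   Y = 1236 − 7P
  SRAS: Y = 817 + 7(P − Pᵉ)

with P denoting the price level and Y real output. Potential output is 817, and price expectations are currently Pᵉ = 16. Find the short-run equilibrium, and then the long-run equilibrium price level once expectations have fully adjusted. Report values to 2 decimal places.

Short run: P = 37.93, Y = 970.50. Long run: P = 59.86.

Short run: with Pᵉ = 16, SRAS is Y = 705 + 7P. Setting AD = SRAS gives 531 = 14P, so P = 37.93 and Y = 1236 − 7P = 970.50.
Output 970.50 is above potential 817, so over time expected prices rise and SRAS shifts left until Y returns to 817.
Long run: Y = 817 on the AD curve gives 817 = 1236 − 7P, so P = 59.86.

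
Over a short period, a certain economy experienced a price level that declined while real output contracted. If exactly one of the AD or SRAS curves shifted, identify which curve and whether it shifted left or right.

AD shifted left

P fell and Y fell. An AD shift moves P and Y in the same direction; an SRAS shift moves them in opposite directions.
Here P and Y moved in the same direction, so the AD curve shifted.
Since Y fell, AD shifted left.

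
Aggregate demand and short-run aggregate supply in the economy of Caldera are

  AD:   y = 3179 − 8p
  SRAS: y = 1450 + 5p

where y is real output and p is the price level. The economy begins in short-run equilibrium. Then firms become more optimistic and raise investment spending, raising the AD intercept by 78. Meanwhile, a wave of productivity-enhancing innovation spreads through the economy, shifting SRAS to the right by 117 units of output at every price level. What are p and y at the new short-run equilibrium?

After both shocks: AD is y = 3257 − 8p and SRAS is y = 1567 + 5p.
Setting them equal: 1690 = 13p, so p = 130.
y = 3257 − 8·130 = 2217.

p = 130, y = 2217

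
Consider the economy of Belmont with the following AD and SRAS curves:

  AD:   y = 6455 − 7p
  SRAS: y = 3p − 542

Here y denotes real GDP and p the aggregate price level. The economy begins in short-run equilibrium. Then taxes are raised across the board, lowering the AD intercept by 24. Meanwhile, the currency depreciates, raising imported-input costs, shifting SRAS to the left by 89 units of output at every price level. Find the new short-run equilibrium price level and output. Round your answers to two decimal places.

After both shocks: AD is y = 6431 − 7p and SRAS is y = 3p − 631.
Setting them equal: 7062 = 10p, so p = 706.20.
Substituting into AD, y = 1487.60.

p = 706.20, y = 1487.60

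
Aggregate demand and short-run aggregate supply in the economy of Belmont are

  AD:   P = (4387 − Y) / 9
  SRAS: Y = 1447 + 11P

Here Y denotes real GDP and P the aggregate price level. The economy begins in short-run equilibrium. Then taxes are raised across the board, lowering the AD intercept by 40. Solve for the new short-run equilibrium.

This is a negative demand shock: AD shifts left.
New AD: Y = 4347 − 9P.
Set AD = SRAS: 4347 − 9P = 1447 + 11P, so 2900 = 20P and P = 145.
Y = 4347 − 9·145 = 3042.

P = 145, Y = 3042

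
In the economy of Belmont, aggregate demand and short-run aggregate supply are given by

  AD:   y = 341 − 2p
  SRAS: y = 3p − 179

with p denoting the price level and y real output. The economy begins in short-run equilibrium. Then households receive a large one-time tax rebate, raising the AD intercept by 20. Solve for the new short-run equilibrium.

p = 108, y = 145

This is a positive demand shock: AD shifts right.
New AD: y = 361 − 2p.
Set AD = SRAS: 361 − 2p = 3p − 179, so 540 = 5p and p = 108.
y = 361 − 2·108 = 145.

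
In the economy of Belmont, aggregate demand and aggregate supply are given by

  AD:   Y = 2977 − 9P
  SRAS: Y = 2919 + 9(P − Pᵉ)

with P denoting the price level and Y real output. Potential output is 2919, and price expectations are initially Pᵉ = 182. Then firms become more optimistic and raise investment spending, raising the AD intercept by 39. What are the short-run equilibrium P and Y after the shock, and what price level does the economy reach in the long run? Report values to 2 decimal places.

Short run: P = 96.39, Y = 2148.50. Long run: P = 10.78.

AD shifts right: new AD is Y = 3016 − 9P. With Pᵉ = 182, SRAS is Y = 1281 + 9P.
Short run: 3016 − 9P = 1281 + 9P gives 1735 = 18P, so P = 96.39 and Y = 3016 − 9P = 2148.50.
Y = 2148.50 is below potential 2919; expectations adjust and SRAS shifts right until Y = 2919.
Long run: on the new AD curve, 2919 = 3016 − 9P gives P = 10.78.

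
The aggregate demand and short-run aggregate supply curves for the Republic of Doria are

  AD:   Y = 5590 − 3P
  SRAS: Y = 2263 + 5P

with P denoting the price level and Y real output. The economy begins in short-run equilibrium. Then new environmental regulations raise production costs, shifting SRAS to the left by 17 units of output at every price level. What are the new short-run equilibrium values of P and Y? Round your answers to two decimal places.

P = 418.00, Y = 4336.00

This is a negative supply shock: SRAS shifts left.
New SRAS: Y = 2246 + 5P.
Set AD = SRAS: 5590 − 3P = 2246 + 5P, so 3344 = 8P and P = 418.00.
Substituting into AD, Y = 4336.00.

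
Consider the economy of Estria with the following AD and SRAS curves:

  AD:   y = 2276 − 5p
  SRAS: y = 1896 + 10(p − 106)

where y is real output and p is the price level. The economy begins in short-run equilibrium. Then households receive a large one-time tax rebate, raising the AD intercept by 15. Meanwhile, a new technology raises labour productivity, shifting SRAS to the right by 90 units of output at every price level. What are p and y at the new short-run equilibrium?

After both shocks: AD is y = 2291 − 5p and SRAS is y = 926 + 10p.
Setting them equal: 1365 = 15p, so p = 91.
y = 2291 − 5·91 = 1836.

p = 91, y = 1836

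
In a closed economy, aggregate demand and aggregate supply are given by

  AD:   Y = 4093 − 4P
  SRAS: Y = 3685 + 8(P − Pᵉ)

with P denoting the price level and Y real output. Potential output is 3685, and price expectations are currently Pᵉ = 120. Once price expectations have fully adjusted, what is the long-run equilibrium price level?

Long-run P = 102

Short run: with Pᵉ = 120, SRAS is Y = 2725 + 8P. Setting AD = SRAS gives 1368 = 12P, so P = 114 and Y = 4093 − 4·114 = 3637.
Output 3637 is below potential 3685, so over time expected prices fall and SRAS shifts right until Y returns to 3685.
Long run: Y = 3685 on the AD curve gives 3685 = 4093 − 4P, so P = 102.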